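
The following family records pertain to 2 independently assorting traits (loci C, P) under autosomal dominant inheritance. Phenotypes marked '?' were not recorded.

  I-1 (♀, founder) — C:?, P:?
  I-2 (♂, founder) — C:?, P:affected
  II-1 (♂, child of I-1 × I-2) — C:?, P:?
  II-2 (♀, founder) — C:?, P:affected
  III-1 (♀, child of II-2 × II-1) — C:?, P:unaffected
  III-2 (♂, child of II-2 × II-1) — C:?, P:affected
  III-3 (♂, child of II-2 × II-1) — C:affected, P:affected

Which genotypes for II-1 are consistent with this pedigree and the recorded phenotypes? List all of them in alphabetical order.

II-1 ∈ {CC Pp, CC pp, Cc Pp, Cc pp, cc Pp, cc pp}

C/I-1 ? ·: cc|Cc|CC
C/I-2 ? ·: cc|Cc|CC
C/II-1 ? I-1×I-2: cc|Cc|CC
C/II-2 ? ·: cc|Cc|CC
C/III-1 ? II-2×II-1: cc|Cc|CC
C/III-2 ? II-2×II-1: cc|Cc|CC
C/III-3 aff II-2×II-1: Cc|CC
⇒ C over [I-1,I-2,II-1,II-2,III-1,III-2,III-3]: 270 consistent
P/I-1 ? ·: pp|Pp|PP
P/I-2 aff ·: Pp|PP
P/II-1 ? I-1×I-2: pp|Pp
P/II-2 aff ·: Pp
P/III-1 un II-2×II-1: pp
P/III-2 aff II-2×II-1: Pp|PP
P/III-3 aff II-2×II-1: Pp|PP
⇒ P over [I-1,I-2,II-1,II-2,III-1,III-2,III-3]: 22 consistent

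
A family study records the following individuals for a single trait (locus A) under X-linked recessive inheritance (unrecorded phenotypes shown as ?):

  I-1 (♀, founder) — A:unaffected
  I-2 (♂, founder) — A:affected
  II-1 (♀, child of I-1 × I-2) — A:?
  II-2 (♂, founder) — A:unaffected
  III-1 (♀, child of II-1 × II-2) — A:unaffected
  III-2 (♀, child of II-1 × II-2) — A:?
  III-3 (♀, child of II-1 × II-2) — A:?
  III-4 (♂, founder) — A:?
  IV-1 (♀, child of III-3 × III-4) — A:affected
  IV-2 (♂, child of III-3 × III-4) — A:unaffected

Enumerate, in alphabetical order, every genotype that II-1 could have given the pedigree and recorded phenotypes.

II-1 ∈ {X^AX^a, X^aX^a}

A/I-1 un ·: X^AX^A|X^AX^a
A/I-2 aff ·: X^aY
A/II-1 ? I-1×I-2: X^AX^a|X^aX^a
A/II-2 un ·: X^AY
A/III-1 un II-1×II-2: X^AX^A|X^AX^a
A/III-2 ? II-1×II-2: X^AX^A|X^AX^a
A/III-3 ? II-1×II-2: X^AX^a
A/III-4 ? ·: X^aY
A/IV-1 aff III-3×III-4: X^aX^a
A/IV-2 un III-3×III-4: X^AY
⇒ A over [I-1,I-2,II-1,II-2,III-1,III-2,III-3,III-4,IV-1,IV-2]: 9 consistent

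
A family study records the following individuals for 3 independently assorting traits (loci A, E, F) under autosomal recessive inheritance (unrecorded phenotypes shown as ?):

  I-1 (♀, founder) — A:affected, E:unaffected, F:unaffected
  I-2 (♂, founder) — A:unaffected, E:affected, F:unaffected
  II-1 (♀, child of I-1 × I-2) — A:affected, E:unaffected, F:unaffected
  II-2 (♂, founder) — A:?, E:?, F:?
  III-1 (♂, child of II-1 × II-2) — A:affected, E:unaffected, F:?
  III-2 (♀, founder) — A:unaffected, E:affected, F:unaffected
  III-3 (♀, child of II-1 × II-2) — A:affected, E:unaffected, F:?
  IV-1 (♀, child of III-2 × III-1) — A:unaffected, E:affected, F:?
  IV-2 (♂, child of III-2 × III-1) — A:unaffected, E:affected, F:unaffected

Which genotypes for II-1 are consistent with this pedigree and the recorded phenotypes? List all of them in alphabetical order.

A/I-1 aff ·: aa
A/I-2 un ·: Aa
A/II-1 aff I-1×I-2: aa
A/II-2 ? ·: Aa|aa
A/III-1 aff II-1×II-2: aa
A/III-2 un ·: AA|Aa
A/III-3 aff II-1×II-2: aa
A/IV-1 un III-2×III-1: Aa
A/IV-2 un III-2×III-1: Aa
⇒ A over [I-1,I-2,II-1,II-2,III-1,III-2,III-3,IV-1,IV-2]: 4 consistent
E/I-1 un ·: EE|Ee
E/I-2 aff ·: ee
E/II-1 un I-1×I-2: Ee
E/II-2 ? ·: EE|Ee|ee
E/III-1 un II-1×II-2: Ee
E/III-2 aff ·: ee
E/III-3 un II-1×II-2: EE|Ee
E/IV-1 aff III-2×III-1: ee
E/IV-2 aff III-2×III-1: ee
⇒ E over [I-1,I-2,II-1,II-2,III-1,III-2,III-3,IV-1,IV-2]: 10 consistent
F/I-1 un ·: FF|Ff
F/I-2 un ·: FF|Ff
F/II-1 un I-1×I-2: FF|Ff
F/II-2 ? ·: FF|Ff|ff
F/III-1 ? II-1×II-2: FF|Ff|ff
F/III-2 un ·: FF|Ff
F/III-3 ? II-1×II-2: FF|Ff|ff
F/IV-1 ? III-2×III-1: FF|Ff|ff
F/IV-2 un III-2×III-1: FF|Ff
⇒ F over [I-1,I-2,II-1,II-2,III-1,III-2,III-3,IV-1,IV-2]: 510 consistent

II-1 ∈ {aa Ee FF, aa Ee Ff}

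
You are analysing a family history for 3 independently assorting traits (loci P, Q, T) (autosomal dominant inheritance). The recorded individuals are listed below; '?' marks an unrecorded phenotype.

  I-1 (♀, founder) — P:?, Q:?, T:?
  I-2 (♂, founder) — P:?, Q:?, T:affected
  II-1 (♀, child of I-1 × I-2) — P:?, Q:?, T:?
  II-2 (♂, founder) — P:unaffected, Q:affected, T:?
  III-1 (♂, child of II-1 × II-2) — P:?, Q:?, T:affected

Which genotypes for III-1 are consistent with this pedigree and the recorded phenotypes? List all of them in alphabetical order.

III-1 ∈ {Pp QQ TT, Pp QQ Tt, Pp Qq TT, Pp Qq Tt, Pp qq TT, Pp qq Tt, pp QQ TT, pp QQ Tt, pp Qq TT, pp Qq Tt, pp qq TT, pp qq Tt}

P/I-1 ? ·: pp|Pp|PP
P/I-2 ? ·: pp|Pp|PP
P/II-1 ? I-1×I-2: pp|Pp|PP
P/II-2 un ·: pp
P/III-1 ? II-1×II-2: pp|Pp
⇒ P over [I-1,I-2,II-1,II-2,III-1]: 22 consistent
Q/I-1 ? ·: qq|Qq|QQ
Q/I-2 ? ·: qq|Qq|QQ
Q/II-1 ? I-1×I-2: qq|Qq|QQ
Q/II-2 aff ·: Qq|QQ
Q/III-1 ? II-1×II-2: qq|Qq|QQ
⇒ Q over [I-1,I-2,II-1,II-2,III-1]: 59 consistent
T/I-1 ? ·: tt|Tt|TT
T/I-2 aff ·: Tt|TT
T/II-1 ? I-1×I-2: tt|Tt|TT
T/II-2 ? ·: tt|Tt|TT
T/III-1 aff II-1×II-2: Tt|TT
⇒ T over [I-1,I-2,II-1,II-2,III-1]: 45 consistent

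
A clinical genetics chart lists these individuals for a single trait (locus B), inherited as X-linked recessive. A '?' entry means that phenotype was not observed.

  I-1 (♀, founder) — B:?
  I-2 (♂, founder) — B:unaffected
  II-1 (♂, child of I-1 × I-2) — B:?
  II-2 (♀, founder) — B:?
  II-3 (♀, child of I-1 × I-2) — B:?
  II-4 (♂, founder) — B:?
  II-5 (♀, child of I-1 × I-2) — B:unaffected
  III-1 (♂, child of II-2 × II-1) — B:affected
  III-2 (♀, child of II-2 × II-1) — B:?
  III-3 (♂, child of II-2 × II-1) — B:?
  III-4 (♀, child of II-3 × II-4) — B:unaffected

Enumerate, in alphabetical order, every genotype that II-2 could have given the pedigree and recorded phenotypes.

B/I-1 ? ·: X^BX^B|X^BX^b|X^bX^b
B/I-2 un ·: X^BY
B/II-1 ? I-1×I-2: X^BY|X^bY
B/II-2 ? ·: X^BX^b|X^bX^b
B/II-3 ? I-1×I-2: X^BX^B|X^BX^b
B/II-4 ? ·: X^BY|X^bY
B/II-5 un I-1×I-2: X^BX^B|X^BX^b
B/III-1 aff II-2×II-1: X^bY
B/III-2 ? II-2×II-1: X^BX^B|X^BX^b|X^bX^b
B/III-3 ? II-2×II-1: X^BY|X^bY
B/III-4 un II-3×II-4: X^BX^B|X^BX^b
⇒ B over [I-1,I-2,II-1,II-2,II-3,II-4,II-5,III-1,III-2,III-3,III-4]: 125 consistent

II-2 ∈ {X^BX^b, X^bX^b}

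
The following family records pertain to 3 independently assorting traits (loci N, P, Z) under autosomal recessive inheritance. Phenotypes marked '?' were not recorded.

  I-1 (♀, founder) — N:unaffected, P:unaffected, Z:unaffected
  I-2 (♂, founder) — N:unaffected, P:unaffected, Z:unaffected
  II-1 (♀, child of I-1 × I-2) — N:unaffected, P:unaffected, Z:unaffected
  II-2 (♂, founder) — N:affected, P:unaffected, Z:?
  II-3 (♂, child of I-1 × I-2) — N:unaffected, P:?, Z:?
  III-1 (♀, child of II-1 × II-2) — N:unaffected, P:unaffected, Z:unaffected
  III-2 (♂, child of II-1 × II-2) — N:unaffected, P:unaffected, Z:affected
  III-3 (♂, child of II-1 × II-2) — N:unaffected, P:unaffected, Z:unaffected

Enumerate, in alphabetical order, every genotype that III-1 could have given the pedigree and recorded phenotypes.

N/I-1 un ·: NN|Nn
N/I-2 un ·: NN|Nn
N/II-1 un I-1×I-2: NN|Nn
N/II-2 aff ·: nn
N/II-3 un I-1×I-2: NN|Nn
N/III-1 un II-1×II-2: Nn
N/III-2 un II-1×II-2: Nn
N/III-3 un II-1×II-2: Nn
⇒ N over [I-1,I-2,II-1,II-2,II-3,III-1,III-2,III-3]: 13 consistent
P/I-1 un ·: PP|Pp
P/I-2 un ·: PP|Pp
P/II-1 un I-1×I-2: PP|Pp
P/II-2 un ·: PP|Pp
P/II-3 ? I-1×I-2: PP|Pp|pp
P/III-1 un II-1×II-2: PP|Pp
P/III-2 un II-1×II-2: PP|Pp
P/III-3 un II-1×II-2: PP|Pp
⇒ P over [I-1,I-2,II-1,II-2,II-3,III-1,III-2,III-3]: 184 consistent
Z/I-1 un ·: ZZ|Zz
Z/I-2 un ·: ZZ|Zz
Z/II-1 un I-1×I-2: Zz
Z/II-2 ? ·: Zz|zz
Z/II-3 ? I-1×I-2: ZZ|Zz|zz
Z/III-1 un II-1×II-2: ZZ|Zz
Z/III-2 aff II-1×II-2: zz
Z/III-3 un II-1×II-2: ZZ|Zz
⇒ Z over [I-1,I-2,II-1,II-2,II-3,III-1,III-2,III-3]: 35 consistent

III-1 ∈ {Nn PP ZZ, Nn PP Zz, Nn Pp ZZ, Nn Pp Zz}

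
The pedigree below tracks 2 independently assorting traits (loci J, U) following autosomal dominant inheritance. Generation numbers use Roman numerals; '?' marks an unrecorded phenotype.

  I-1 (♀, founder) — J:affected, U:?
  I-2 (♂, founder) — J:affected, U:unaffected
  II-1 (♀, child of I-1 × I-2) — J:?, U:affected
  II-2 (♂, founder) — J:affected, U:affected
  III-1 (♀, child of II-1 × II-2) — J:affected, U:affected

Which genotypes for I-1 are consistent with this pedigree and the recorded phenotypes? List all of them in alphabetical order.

I-1 ∈ {JJ UU, JJ Uu, Jj UU, Jj Uu}

J/I-1 aff ·: Jj|JJ
J/I-2 aff ·: Jj|JJ
J/II-1 ? I-1×I-2: jj|Jj|JJ
J/II-2 aff ·: Jj|JJ
J/III-1 aff II-1×II-2: Jj|JJ
⇒ J over [I-1,I-2,II-1,II-2,III-1]: 26 consistent
U/I-1 ? ·: Uu|UU
U/I-2 un ·: uu
U/II-1 aff I-1×I-2: Uu
U/II-2 aff ·: Uu|UU
U/III-1 aff II-1×II-2: Uu|UU
⇒ U over [I-1,I-2,II-1,II-2,III-1]: 8 consistent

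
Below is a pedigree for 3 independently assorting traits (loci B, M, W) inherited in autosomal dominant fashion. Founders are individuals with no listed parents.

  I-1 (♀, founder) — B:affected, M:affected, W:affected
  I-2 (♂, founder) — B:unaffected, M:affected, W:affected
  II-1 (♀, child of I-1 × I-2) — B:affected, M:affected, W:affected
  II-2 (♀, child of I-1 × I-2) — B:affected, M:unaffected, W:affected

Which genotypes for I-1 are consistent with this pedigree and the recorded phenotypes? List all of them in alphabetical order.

B/I-1 aff ·: Bb|BB
B/I-2 un ·: bb
B/II-1 aff I-1×I-2: Bb
B/II-2 aff I-1×I-2: Bb
⇒ B over [I-1,I-2,II-1,II-2]: 2 consistent
M/I-1 aff ·: Mm
M/I-2 aff ·: Mm
M/II-1 aff I-1×I-2: Mm|MM
M/II-2 un I-1×I-2: mm
⇒ M over [I-1,I-2,II-1,II-2]: 2 consistent
W/I-1 aff ·: Ww|WW
W/I-2 aff ·: Ww|WW
W/II-1 aff I-1×I-2: Ww|WW
W/II-2 aff I-1×I-2: Ww|WW
⇒ W over [I-1,I-2,II-1,II-2]: 13 consistent

I-1 ∈ {BB Mm WW, BB Mm Ww, Bb Mm WW, Bb Mm Ww}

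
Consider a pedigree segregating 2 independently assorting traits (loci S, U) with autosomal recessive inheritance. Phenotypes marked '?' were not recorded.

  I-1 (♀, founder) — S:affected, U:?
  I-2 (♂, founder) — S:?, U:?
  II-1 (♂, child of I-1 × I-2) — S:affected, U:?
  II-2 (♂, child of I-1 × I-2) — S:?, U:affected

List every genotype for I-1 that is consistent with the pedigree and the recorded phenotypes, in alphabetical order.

S/I-1 aff ·: ss
S/I-2 ? ·: Ss|ss
S/II-1 aff I-1×I-2: ss
S/II-2 ? I-1×I-2: Ss|ss
⇒ S over [I-1,I-2,II-1,II-2]: 3 consistent
U/I-1 ? ·: Uu|uu
U/I-2 ? ·: Uu|uu
U/II-1 ? I-1×I-2: UU|Uu|uu
U/II-2 aff I-1×I-2: uu
⇒ U over [I-1,I-2,II-1,II-2]: 8 consistent

I-1 ∈ {ss Uu, ss uu}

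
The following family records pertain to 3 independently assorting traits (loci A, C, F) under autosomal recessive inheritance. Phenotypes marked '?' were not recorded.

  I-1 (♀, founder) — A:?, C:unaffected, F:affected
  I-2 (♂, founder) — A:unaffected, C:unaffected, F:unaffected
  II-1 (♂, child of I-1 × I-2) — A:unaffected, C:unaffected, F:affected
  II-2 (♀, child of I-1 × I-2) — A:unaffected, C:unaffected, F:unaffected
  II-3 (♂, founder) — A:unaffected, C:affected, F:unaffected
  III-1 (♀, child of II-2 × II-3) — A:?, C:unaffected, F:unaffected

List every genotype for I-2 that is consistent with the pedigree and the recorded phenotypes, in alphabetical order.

I-2 ∈ {AA CC Ff, AA Cc Ff, Aa CC Ff, Aa Cc Ff}

A/I-1 ? ·: AA|Aa|aa
A/I-2 un ·: AA|Aa
A/II-1 un I-1×I-2: AA|Aa
A/II-2 un I-1×I-2: AA|Aa
A/II-3 un ·: AA|Aa
A/III-1 ? II-2×II-3: AA|Aa|aa
⇒ A over [I-1,I-2,II-1,II-2,II-3,III-1]: 61 consistent
C/I-1 un ·: CC|Cc
C/I-2 un ·: CC|Cc
C/II-1 un I-1×I-2: CC|Cc
C/II-2 un I-1×I-2: CC|Cc
C/II-3 aff ·: cc
C/III-1 un II-2×II-3: Cc
⇒ C over [I-1,I-2,II-1,II-2,II-3,III-1]: 13 consistent
F/I-1 aff ·: ff
F/I-2 un ·: Ff
F/II-1 aff I-1×I-2: ff
F/II-2 un I-1×I-2: Ff
F/II-3 un ·: FF|Ff
F/III-1 un II-2×II-3: FF|Ff
⇒ F over [I-1,I-2,II-1,II-2,II-3,III-1]: 4 consistent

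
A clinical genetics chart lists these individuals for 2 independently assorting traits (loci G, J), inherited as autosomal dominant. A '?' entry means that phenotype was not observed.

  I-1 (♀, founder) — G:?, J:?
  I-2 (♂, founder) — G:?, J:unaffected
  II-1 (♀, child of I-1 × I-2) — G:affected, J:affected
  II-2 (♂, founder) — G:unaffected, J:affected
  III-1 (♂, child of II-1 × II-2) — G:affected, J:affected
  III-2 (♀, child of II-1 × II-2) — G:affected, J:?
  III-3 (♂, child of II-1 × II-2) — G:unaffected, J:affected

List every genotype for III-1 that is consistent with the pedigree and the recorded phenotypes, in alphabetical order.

G/I-1 ? ·: gg|Gg|GG
G/I-2 ? ·: gg|Gg|GG
G/II-1 aff I-1×I-2: Gg
G/II-2 un ·: gg
G/III-1 aff II-1×II-2: Gg
G/III-2 aff II-1×II-2: Gg
G/III-3 un II-1×II-2: gg
⇒ G over [I-1,I-2,II-1,II-2,III-1,III-2,III-3]: 7 consistent
J/I-1 ? ·: Jj|JJ
J/I-2 un ·: jj
J/II-1 aff I-1×I-2: Jj
J/II-2 aff ·: Jj|JJ
J/III-1 aff II-1×II-2: Jj|JJ
J/III-2 ? II-1×II-2: jj|Jj|JJ
J/III-3 aff II-1×II-2: Jj|JJ
⇒ J over [I-1,I-2,II-1,II-2,III-1,III-2,III-3]: 40 consistent

III-1 ∈ {Gg JJ, Gg Jj}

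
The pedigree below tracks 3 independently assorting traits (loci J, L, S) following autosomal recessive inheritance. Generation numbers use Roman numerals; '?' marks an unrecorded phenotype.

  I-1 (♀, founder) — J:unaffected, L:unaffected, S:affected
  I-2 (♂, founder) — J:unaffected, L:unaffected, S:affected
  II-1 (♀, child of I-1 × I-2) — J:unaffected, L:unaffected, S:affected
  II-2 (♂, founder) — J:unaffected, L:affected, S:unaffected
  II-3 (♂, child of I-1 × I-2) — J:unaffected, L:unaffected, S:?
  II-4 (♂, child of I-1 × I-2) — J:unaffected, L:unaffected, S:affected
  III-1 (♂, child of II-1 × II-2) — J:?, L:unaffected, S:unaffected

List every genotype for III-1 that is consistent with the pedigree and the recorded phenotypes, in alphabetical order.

J/I-1 un ·: JJ|Jj
J/I-2 un ·: JJ|Jj
J/II-1 un I-1×I-2: JJ|Jj
J/II-2 un ·: JJ|Jj
J/II-3 un I-1×I-2: JJ|Jj
J/II-4 un I-1×I-2: JJ|Jj
J/III-1 ? II-1×II-2: JJ|Jj|jj
⇒ J over [I-1,I-2,II-1,II-2,II-3,II-4,III-1]: 99 consistent
L/I-1 un ·: LL|Ll
L/I-2 un ·: LL|Ll
L/II-1 un I-1×I-2: LL|Ll
L/II-2 aff ·: ll
L/II-3 un I-1×I-2: LL|Ll
L/II-4 un I-1×I-2: LL|Ll
L/III-1 un II-1×II-2: Ll
⇒ L over [I-1,I-2,II-1,II-2,II-3,II-4,III-1]: 25 consistent
S/I-1 aff ·: ss
S/I-2 aff ·: ss
S/II-1 aff I-1×I-2: ss
S/II-2 un ·: SS|Ss
S/II-3 ? I-1×I-2: ss
S/II-4 aff I-1×I-2: ss
S/III-1 un II-1×II-2: Ss
⇒ S over [I-1,I-2,II-1,II-2,II-3,II-4,III-1]: 2 consistent

III-1 ∈ {JJ Ll Ss, Jj Ll Ss, jj Ll Ss}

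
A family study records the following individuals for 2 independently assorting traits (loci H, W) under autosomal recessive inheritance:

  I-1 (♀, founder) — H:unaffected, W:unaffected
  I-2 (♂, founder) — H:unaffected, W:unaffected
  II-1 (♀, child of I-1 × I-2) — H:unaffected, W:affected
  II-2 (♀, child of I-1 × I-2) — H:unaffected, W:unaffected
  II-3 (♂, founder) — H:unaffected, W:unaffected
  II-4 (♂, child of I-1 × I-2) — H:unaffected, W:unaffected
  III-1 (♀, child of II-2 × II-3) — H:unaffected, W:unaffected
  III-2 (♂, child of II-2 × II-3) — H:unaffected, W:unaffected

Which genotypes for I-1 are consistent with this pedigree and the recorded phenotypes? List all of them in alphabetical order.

H/I-1 un ·: HH|Hh
H/I-2 un ·: HH|Hh
H/II-1 un I-1×I-2: HH|Hh
H/II-2 un I-1×I-2: HH|Hh
H/II-3 un ·: HH|Hh
H/II-4 un I-1×I-2: HH|Hh
H/III-1 un II-2×II-3: HH|Hh
H/III-2 un II-2×II-3: HH|Hh
⇒ H over [I-1,I-2,II-1,II-2,II-3,II-4,III-1,III-2]: 161 consistent
W/I-1 un ·: Ww
W/I-2 un ·: Ww
W/II-1 aff I-1×I-2: ww
W/II-2 un I-1×I-2: WW|Ww
W/II-3 un ·: WW|Ww
W/II-4 un I-1×I-2: WW|Ww
W/III-1 un II-2×II-3: WW|Ww
W/III-2 un II-2×II-3: WW|Ww
⇒ W over [I-1,I-2,II-1,II-2,II-3,II-4,III-1,III-2]: 26 consistent

I-1 ∈ {HH Ww, Hh Ww}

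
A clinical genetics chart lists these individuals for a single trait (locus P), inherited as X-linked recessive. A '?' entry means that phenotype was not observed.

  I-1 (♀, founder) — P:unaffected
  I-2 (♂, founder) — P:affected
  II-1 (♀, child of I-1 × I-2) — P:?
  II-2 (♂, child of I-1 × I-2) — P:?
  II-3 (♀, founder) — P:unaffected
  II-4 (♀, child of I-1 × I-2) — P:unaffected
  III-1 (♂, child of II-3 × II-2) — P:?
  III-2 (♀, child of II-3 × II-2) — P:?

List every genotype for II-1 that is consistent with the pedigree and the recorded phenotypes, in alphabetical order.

II-1 ∈ {X^PX^p, X^pX^p}

P/I-1 un ·: X^PX^P|X^PX^p
P/I-2 aff ·: X^pY
P/II-1 ? I-1×I-2: X^PX^p|X^pX^p
P/II-2 ? I-1×I-2: X^PY|X^pY
P/II-3 un ·: X^PX^P|X^PX^p
P/II-4 un I-1×I-2: X^PX^p
P/III-1 ? II-3×II-2: X^PY|X^pY
P/III-2 ? II-3×II-2: X^PX^P|X^PX^p|X^pX^p
⇒ P over [I-1,I-2,II-1,II-2,II-3,II-4,III-1,III-2]: 25 consistent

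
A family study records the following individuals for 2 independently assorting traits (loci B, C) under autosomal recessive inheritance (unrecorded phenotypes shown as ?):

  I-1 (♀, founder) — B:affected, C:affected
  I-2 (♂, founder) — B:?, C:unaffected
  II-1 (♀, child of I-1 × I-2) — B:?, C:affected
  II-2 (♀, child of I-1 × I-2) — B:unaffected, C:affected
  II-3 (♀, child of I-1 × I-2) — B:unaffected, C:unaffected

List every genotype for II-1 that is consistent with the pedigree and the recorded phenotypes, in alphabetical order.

II-1 ∈ {Bb cc, bb cc}

B/I-1 aff ·: bb
B/I-2 ? ·: BB|Bb
B/II-1 ? I-1×I-2: Bb|bb
B/II-2 un I-1×I-2: Bb
B/II-3 un I-1×I-2: Bb
⇒ B over [I-1,I-2,II-1,II-2,II-3]: 3 consistent
C/I-1 aff ·: cc
C/I-2 un ·: Cc
C/II-1 aff I-1×I-2: cc
C/II-2 aff I-1×I-2: cc
C/II-3 un I-1×I-2: Cc
⇒ C over [I-1,I-2,II-1,II-2,II-3]: 1 consistent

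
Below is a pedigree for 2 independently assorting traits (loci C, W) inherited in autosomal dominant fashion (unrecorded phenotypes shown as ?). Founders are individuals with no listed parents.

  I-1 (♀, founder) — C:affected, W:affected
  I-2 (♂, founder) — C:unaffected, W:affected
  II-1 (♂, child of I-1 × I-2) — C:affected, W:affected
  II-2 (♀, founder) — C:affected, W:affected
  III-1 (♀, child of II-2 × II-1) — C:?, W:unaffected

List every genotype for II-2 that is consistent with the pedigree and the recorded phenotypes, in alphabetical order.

II-2 ∈ {CC Ww, Cc Ww}

C/I-1 aff ·: Cc|CC
C/I-2 un ·: cc
C/II-1 aff I-1×I-2: Cc
C/II-2 aff ·: Cc|CC
C/III-1 ? II-2×II-1: cc|Cc|CC
⇒ C over [I-1,I-2,II-1,II-2,III-1]: 10 consistent
W/I-1 aff ·: Ww|WW
W/I-2 aff ·: Ww|WW
W/II-1 aff I-1×I-2: Ww
W/II-2 aff ·: Ww
W/III-1 un II-2×II-1: ww
⇒ W over [I-1,I-2,II-1,II-2,III-1]: 3 consistent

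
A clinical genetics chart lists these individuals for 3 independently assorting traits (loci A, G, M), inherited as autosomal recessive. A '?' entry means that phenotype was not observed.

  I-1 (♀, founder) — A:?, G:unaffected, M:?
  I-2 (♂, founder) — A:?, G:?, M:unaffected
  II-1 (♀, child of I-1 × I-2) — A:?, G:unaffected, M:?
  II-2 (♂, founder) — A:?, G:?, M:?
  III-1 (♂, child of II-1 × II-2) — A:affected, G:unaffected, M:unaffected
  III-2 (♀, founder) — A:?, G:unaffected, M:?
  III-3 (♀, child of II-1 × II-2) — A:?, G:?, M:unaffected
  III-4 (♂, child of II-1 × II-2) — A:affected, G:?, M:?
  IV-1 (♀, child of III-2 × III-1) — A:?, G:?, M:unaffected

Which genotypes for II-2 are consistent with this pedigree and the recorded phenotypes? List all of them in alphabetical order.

A/I-1 ? ·: AA|Aa|aa
A/I-2 ? ·: AA|Aa|aa
A/II-1 ? I-1×I-2: Aa|aa
A/II-2 ? ·: Aa|aa
A/III-1 aff II-1×II-2: aa
A/III-2 ? ·: AA|Aa|aa
A/III-3 ? II-1×II-2: AA|Aa|aa
A/III-4 aff II-1×II-2: aa
A/IV-1 ? III-2×III-1: Aa|aa
⇒ A over [I-1,I-2,II-1,II-2,III-1,III-2,III-3,III-4,IV-1]: 188 consistent
G/I-1 un ·: GG|Gg
G/I-2 ? ·: GG|Gg|gg
G/II-1 un I-1×I-2: GG|Gg
G/II-2 ? ·: GG|Gg|gg
G/III-1 un II-1×II-2: GG|Gg
G/III-2 un ·: GG|Gg
G/III-3 ? II-1×II-2: GG|Gg|gg
G/III-4 ? II-1×II-2: GG|Gg|gg
G/IV-1 ? III-2×III-1: GG|Gg|gg
⇒ G over [I-1,I-2,II-1,II-2,III-1,III-2,III-3,III-4,IV-1]: 780 consistent
M/I-1 ? ·: MM|Mm|mm
M/I-2 un ·: MM|Mm
M/II-1 ? I-1×I-2: MM|Mm|mm
M/II-2 ? ·: MM|Mm|mm
M/III-1 un II-1×II-2: MM|Mm
M/III-2 ? ·: MM|Mm|mm
M/III-3 un II-1×II-2: MM|Mm
M/III-4 ? II-1×II-2: MM|Mm|mm
M/IV-1 un III-2×III-1: MM|Mm
⇒ M over [I-1,I-2,II-1,II-2,III-1,III-2,III-3,III-4,IV-1]: 710 consistent

II-2 ∈ {Aa GG MM, Aa GG Mm, Aa GG mm, Aa Gg MM, Aa Gg Mm, Aa Gg mm, Aa gg MM, Aa gg Mm, Aa gg mm, aa GG MM, aa GG Mm, aa GG mm, aa Gg MM, aa Gg Mm, aa Gg mm, aa gg MM, aa gg Mm, aa gg mm}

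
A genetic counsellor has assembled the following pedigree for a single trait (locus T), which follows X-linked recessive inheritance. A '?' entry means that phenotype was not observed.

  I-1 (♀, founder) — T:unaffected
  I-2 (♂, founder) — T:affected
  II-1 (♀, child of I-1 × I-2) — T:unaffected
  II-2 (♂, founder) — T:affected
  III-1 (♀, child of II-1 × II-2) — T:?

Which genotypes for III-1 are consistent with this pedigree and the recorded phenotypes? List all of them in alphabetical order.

III-1 ∈ {X^TX^t, X^tX^t}

T/I-1 un ·: X^TX^T|X^TX^t
T/I-2 aff ·: X^tY
T/II-1 un I-1×I-2: X^TX^t
T/II-2 aff ·: X^tY
T/III-1 ? II-1×II-2: X^TX^t|X^tX^t
⇒ T over [I-1,I-2,II-1,II-2,III-1]: 4 consistent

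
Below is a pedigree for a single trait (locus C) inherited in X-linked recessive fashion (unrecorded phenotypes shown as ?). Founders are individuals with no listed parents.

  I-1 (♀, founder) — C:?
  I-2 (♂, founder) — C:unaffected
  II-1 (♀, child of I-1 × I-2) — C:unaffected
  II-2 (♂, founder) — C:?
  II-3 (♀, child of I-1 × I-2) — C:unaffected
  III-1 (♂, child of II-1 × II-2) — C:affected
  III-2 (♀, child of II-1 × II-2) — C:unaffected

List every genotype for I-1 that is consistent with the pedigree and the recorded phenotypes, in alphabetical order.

C/I-1 ? ·: X^CX^c|X^cX^c
C/I-2 un ·: X^CY
C/II-1 un I-1×I-2: X^CX^c
C/II-2 ? ·: X^CY|X^cY
C/II-3 un I-1×I-2: X^CX^C|X^CX^c
C/III-1 aff II-1×II-2: X^cY
C/III-2 un II-1×II-2: X^CX^C|X^CX^c
⇒ C over [I-1,I-2,II-1,II-2,II-3,III-1,III-2]: 9 consistent

I-1 ∈ {X^CX^c, X^cX^c}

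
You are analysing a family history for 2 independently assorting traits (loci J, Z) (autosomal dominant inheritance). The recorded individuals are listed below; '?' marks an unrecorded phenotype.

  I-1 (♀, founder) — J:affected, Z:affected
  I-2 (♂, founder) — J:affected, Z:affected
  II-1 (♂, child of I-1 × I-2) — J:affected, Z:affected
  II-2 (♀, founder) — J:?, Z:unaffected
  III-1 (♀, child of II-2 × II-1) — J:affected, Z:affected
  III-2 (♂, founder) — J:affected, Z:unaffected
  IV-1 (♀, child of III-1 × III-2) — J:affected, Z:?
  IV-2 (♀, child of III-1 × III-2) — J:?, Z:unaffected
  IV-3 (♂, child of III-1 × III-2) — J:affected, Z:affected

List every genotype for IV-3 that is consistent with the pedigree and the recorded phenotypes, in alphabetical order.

IV-3 ∈ {JJ Zz, Jj Zz}

J/I-1 aff ·: Jj|JJ
J/I-2 aff ·: Jj|JJ
J/II-1 aff I-1×I-2: Jj|JJ
J/II-2 ? ·: jj|Jj|JJ
J/III-1 aff II-2×II-1: Jj|JJ
J/III-2 aff ·: Jj|JJ
J/IV-1 aff III-1×III-2: Jj|JJ
J/IV-2 ? III-1×III-2: jj|Jj|JJ
J/IV-3 aff III-1×III-2: Jj|JJ
⇒ J over [I-1,I-2,II-1,II-2,III-1,III-2,IV-1,IV-2,IV-3]: 466 consistent
Z/I-1 aff ·: Zz|ZZ
Z/I-2 aff ·: Zz|ZZ
Z/II-1 aff I-1×I-2: Zz|ZZ
Z/II-2 un ·: zz
Z/III-1 aff II-2×II-1: Zz
Z/III-2 un ·: zz
Z/IV-1 ? III-1×III-2: zz|Zz
Z/IV-2 un III-1×III-2: zz
Z/IV-3 aff III-1×III-2: Zz
⇒ Z over [I-1,I-2,II-1,II-2,III-1,III-2,IV-1,IV-2,IV-3]: 14 consistent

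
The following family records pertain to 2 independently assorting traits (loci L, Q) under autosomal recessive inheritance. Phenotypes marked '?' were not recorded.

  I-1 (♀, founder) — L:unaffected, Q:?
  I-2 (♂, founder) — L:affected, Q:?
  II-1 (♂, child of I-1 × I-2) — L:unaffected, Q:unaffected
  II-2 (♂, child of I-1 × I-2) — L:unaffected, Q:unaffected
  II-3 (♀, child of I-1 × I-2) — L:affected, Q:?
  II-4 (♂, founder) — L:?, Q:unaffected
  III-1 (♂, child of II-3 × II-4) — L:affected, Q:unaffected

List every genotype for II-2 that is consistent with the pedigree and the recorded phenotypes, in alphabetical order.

L/I-1 un ·: Ll
L/I-2 aff ·: ll
L/II-1 un I-1×I-2: Ll
L/II-2 un I-1×I-2: Ll
L/II-3 aff I-1×I-2: ll
L/II-4 ? ·: Ll|ll
L/III-1 aff II-3×II-4: ll
⇒ L over [I-1,I-2,II-1,II-2,II-3,II-4,III-1]: 2 consistent
Q/I-1 ? ·: QQ|Qq|qq
Q/I-2 ? ·: QQ|Qq|qq
Q/II-1 un I-1×I-2: QQ|Qq
Q/II-2 un I-1×I-2: QQ|Qq
Q/II-3 ? I-1×I-2: QQ|Qq|qq
Q/II-4 un ·: QQ|Qq
Q/III-1 un II-3×II-4: QQ|Qq
⇒ Q over [I-1,I-2,II-1,II-2,II-3,II-4,III-1]: 115 consistent

II-2 ∈ {Ll QQ, Ll Qq}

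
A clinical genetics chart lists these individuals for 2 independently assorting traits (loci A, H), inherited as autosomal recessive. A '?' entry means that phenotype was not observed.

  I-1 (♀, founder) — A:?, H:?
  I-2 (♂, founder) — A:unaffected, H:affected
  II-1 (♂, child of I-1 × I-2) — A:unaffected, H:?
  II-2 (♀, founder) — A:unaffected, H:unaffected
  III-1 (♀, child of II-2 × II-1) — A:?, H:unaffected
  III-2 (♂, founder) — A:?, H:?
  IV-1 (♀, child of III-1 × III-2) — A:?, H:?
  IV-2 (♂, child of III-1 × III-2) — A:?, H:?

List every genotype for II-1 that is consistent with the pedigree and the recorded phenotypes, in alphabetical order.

II-1 ∈ {AA Hh, AA hh, Aa Hh, Aa hh}

A/I-1 ? ·: AA|Aa|aa
A/I-2 un ·: AA|Aa
A/II-1 un I-1×I-2: AA|Aa
A/II-2 un ·: AA|Aa
A/III-1 ? II-2×II-1: AA|Aa|aa
A/III-2 ? ·: AA|Aa|aa
A/IV-1 ? III-1×III-2: AA|Aa|aa
A/IV-2 ? III-1×III-2: AA|Aa|aa
⇒ A over [I-1,I-2,II-1,II-2,III-1,III-2,IV-1,IV-2]: 376 consistent
H/I-1 ? ·: HH|Hh|hh
H/I-2 aff ·: hh
H/II-1 ? I-1×I-2: Hh|hh
H/II-2 un ·: HH|Hh
H/III-1 un II-2×II-1: HH|Hh
H/III-2 ? ·: HH|Hh|hh
H/IV-1 ? III-1×III-2: HH|Hh|hh
H/IV-2 ? III-1×III-2: HH|Hh|hh
⇒ H over [I-1,I-2,II-1,II-2,III-1,III-2,IV-1,IV-2]: 160 consistent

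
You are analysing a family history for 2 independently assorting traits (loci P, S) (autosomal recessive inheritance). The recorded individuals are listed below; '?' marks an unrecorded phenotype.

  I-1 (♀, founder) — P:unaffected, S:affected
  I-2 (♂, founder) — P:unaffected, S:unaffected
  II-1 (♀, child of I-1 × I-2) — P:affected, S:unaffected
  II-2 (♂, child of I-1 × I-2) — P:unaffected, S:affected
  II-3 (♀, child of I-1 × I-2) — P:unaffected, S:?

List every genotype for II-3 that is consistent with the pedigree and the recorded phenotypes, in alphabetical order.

II-3 ∈ {PP Ss, PP ss, Pp Ss, Pp ss}

P/I-1 un ·: Pp
P/I-2 un ·: Pp
P/II-1 aff I-1×I-2: pp
P/II-2 un I-1×I-2: PP|Pp
P/II-3 un I-1×I-2: PP|Pp
⇒ P over [I-1,I-2,II-1,II-2,II-3]: 4 consistent
S/I-1 aff ·: ss
S/I-2 un ·: Ss
S/II-1 un I-1×I-2: Ss
S/II-2 aff I-1×I-2: ss
S/II-3 ? I-1×I-2: Ss|ss
⇒ S over [I-1,I-2,II-1,II-2,II-3]: 2 consistent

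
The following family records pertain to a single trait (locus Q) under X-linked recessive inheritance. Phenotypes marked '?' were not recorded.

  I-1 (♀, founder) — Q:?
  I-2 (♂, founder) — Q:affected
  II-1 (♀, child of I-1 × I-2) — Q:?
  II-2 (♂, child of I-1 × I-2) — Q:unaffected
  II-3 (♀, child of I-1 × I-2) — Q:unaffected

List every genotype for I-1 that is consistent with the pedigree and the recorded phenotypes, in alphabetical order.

Q/I-1 ? ·: X^QX^Q|X^QX^q
Q/I-2 aff ·: X^qY
Q/II-1 ? I-1×I-2: X^QX^q|X^qX^q
Q/II-2 un I-1×I-2: X^QY
Q/II-3 un I-1×I-2: X^QX^q
⇒ Q over [I-1,I-2,II-1,II-2,II-3]: 3 consistent

I-1 ∈ {X^QX^Q, X^QX^q}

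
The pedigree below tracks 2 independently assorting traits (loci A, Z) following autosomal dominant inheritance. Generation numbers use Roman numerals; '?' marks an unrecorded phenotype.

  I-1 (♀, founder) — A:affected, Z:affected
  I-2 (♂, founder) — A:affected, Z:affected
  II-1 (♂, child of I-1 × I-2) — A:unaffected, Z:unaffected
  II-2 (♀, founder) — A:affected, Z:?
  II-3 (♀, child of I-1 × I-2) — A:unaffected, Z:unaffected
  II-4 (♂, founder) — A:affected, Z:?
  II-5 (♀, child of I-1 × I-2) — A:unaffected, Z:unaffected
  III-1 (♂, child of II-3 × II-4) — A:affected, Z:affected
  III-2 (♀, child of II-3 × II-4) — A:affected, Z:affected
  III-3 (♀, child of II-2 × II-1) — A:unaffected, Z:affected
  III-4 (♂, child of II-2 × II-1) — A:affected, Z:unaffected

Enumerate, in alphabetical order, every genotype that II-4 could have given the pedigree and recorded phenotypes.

II-4 ∈ {AA ZZ, AA Zz, Aa ZZ, Aa Zz}

A/I-1 aff ·: Aa
A/I-2 aff ·: Aa
A/II-1 un I-1×I-2: aa
A/II-2 aff ·: Aa
A/II-3 un I-1×I-2: aa
A/II-4 aff ·: Aa|AA
A/II-5 un I-1×I-2: aa
A/III-1 aff II-3×II-4: Aa
A/III-2 aff II-3×II-4: Aa
A/III-3 un II-2×II-1: aa
A/III-4 aff II-2×II-1: Aa
⇒ A over [I-1,I-2,II-1,II-2,II-3,II-4,II-5,III-1,III-2,III-3,III-4]: 2 consistent
Z/I-1 aff ·: Zz
Z/I-2 aff ·: Zz
Z/II-1 un I-1×I-2: zz
Z/II-2 ? ·: Zz
Z/II-3 un I-1×I-2: zz
Z/II-4 ? ·: Zz|ZZ
Z/II-5 un I-1×I-2: zz
Z/III-1 aff II-3×II-4: Zz
Z/III-2 aff II-3×II-4: Zz
Z/III-3 aff II-2×II-1: Zz
Z/III-4 un II-2×II-1: zz
⇒ Z over [I-1,I-2,II-1,II-2,II-3,II-4,II-5,III-1,III-2,III-3,III-4]: 2 consistent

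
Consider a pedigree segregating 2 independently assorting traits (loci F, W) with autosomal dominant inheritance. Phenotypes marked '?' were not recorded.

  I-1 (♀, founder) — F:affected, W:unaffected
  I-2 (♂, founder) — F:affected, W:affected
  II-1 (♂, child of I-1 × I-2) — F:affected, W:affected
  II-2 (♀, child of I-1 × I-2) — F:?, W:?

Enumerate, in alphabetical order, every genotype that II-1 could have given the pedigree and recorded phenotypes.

II-1 ∈ {FF Ww, Ff Ww}

F/I-1 aff ·: Ff|FF
F/I-2 aff ·: Ff|FF
F/II-1 aff I-1×I-2: Ff|FF
F/II-2 ? I-1×I-2: ff|Ff|FF
⇒ F over [I-1,I-2,II-1,II-2]: 15 consistent
W/I-1 un ·: ww
W/I-2 aff ·: Ww|WW
W/II-1 aff I-1×I-2: Ww
W/II-2 ? I-1×I-2: ww|Ww
⇒ W over [I-1,I-2,II-1,II-2]: 3 consistent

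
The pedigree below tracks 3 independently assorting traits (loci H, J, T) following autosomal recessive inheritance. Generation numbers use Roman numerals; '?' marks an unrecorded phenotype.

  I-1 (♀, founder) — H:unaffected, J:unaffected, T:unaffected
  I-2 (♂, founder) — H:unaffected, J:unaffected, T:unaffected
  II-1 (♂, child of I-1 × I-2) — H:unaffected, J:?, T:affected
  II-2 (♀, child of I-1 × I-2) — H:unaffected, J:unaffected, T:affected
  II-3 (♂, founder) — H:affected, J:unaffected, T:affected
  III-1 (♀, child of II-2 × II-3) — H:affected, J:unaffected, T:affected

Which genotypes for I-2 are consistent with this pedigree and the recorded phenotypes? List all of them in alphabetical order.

I-2 ∈ {HH JJ Tt, HH Jj Tt, Hh JJ Tt, Hh Jj Tt}

H/I-1 un ·: HH|Hh
H/I-2 un ·: HH|Hh
H/II-1 un I-1×I-2: HH|Hh
H/II-2 un I-1×I-2: Hh
H/II-3 aff ·: hh
H/III-1 aff II-2×II-3: hh
⇒ H over [I-1,I-2,II-1,II-2,II-3,III-1]: 6 consistent
J/I-1 un ·: JJ|Jj
J/I-2 un ·: JJ|Jj
J/II-1 ? I-1×I-2: JJ|Jj|jj
J/II-2 un I-1×I-2: JJ|Jj
J/II-3 un ·: JJ|Jj
J/III-1 un II-2×II-3: JJ|Jj
⇒ J over [I-1,I-2,II-1,II-2,II-3,III-1]: 52 consistent
T/I-1 un ·: Tt
T/I-2 un ·: Tt
T/II-1 aff I-1×I-2: tt
T/II-2 aff I-1×I-2: tt
T/II-3 aff ·: tt
T/III-1 aff II-2×II-3: tt
⇒ T over [I-1,I-2,II-1,II-2,II-3,III-1]: 1 consistent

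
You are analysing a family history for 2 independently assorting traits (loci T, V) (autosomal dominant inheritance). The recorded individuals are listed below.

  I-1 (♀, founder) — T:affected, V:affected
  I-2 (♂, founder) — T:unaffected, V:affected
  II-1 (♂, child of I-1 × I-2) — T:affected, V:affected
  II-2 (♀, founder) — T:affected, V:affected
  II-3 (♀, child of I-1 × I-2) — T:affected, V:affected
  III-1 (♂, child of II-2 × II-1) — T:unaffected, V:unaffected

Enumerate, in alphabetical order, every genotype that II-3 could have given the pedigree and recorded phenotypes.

II-3 ∈ {Tt VV, Tt Vv}

T/I-1 aff ·: Tt|TT
T/I-2 un ·: tt
T/II-1 aff I-1×I-2: Tt
T/II-2 aff ·: Tt
T/II-3 aff I-1×I-2: Tt
T/III-1 un II-2×II-1: tt
⇒ T over [I-1,I-2,II-1,II-2,II-3,III-1]: 2 consistent
V/I-1 aff ·: Vv|VV
V/I-2 aff ·: Vv|VV
V/II-1 aff I-1×I-2: Vv
V/II-2 aff ·: Vv
V/II-3 aff I-1×I-2: Vv|VV
V/III-1 un II-2×II-1: vv
⇒ V over [I-1,I-2,II-1,II-2,II-3,III-1]: 6 consistent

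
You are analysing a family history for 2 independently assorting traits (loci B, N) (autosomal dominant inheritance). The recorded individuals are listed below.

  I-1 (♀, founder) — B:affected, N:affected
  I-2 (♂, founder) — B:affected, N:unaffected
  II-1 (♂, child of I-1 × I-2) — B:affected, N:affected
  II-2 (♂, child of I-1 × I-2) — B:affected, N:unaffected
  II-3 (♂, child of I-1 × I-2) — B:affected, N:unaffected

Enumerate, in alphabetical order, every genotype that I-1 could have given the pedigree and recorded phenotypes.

I-1 ∈ {BB Nn, Bb Nn}

B/I-1 aff ·: Bb|BB
B/I-2 aff ·: Bb|BB
B/II-1 aff I-1×I-2: Bb|BB
B/II-2 aff I-1×I-2: Bb|BB
B/II-3 aff I-1×I-2: Bb|BB
⇒ B over [I-1,I-2,II-1,II-2,II-3]: 25 consistent
N/I-1 aff ·: Nn
N/I-2 un ·: nn
N/II-1 aff I-1×I-2: Nn
N/II-2 un I-1×I-2: nn
N/II-3 un I-1×I-2: nn
⇒ N over [I-1,I-2,II-1,II-2,II-3]: 1 consistent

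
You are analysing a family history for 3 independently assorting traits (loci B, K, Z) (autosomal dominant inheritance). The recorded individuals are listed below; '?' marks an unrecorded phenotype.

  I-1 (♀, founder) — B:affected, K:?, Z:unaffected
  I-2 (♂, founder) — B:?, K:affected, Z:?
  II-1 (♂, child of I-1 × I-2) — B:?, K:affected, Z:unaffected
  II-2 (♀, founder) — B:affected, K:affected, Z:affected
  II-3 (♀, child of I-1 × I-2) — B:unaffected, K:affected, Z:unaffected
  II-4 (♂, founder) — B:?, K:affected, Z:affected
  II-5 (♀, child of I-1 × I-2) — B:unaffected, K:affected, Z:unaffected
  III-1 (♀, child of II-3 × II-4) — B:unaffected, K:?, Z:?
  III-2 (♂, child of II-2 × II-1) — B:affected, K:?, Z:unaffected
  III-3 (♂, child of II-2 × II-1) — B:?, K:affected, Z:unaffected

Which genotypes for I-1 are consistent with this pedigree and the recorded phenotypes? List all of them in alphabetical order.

B/I-1 aff ·: Bb
B/I-2 ? ·: bb|Bb
B/II-1 ? I-1×I-2: bb|Bb|BB
B/II-2 aff ·: Bb|BB
B/II-3 un I-1×I-2: bb
B/II-4 ? ·: bb|Bb
B/II-5 un I-1×I-2: bb
B/III-1 un II-3×II-4: bb
B/III-2 aff II-2×II-1: Bb|BB
B/III-3 ? II-2×II-1: bb|Bb|BB
⇒ B over [I-1,I-2,II-1,II-2,II-3,II-4,II-5,III-1,III-2,III-3]: 62 consistent
K/I-1 ? ·: kk|Kk|KK
K/I-2 aff ·: Kk|KK
K/II-1 aff I-1×I-2: Kk|KK
K/II-2 aff ·: Kk|KK
K/II-3 aff I-1×I-2: Kk|KK
K/II-4 aff ·: Kk|KK
K/II-5 aff I-1×I-2: Kk|KK
K/III-1 ? II-3×II-4: kk|Kk|KK
K/III-2 ? II-2×II-1: kk|Kk|KK
K/III-3 aff II-2×II-1: Kk|KK
⇒ K over [I-1,I-2,II-1,II-2,II-3,II-4,II-5,III-1,III-2,III-3]: 835 consistent
Z/I-1 un ·: zz
Z/I-2 ? ·: zz|Zz
Z/II-1 un I-1×I-2: zz
Z/II-2 aff ·: Zz
Z/II-3 un I-1×I-2: zz
Z/II-4 aff ·: Zz|ZZ
Z/II-5 un I-1×I-2: zz
Z/III-1 ? II-3×II-4: zz|Zz
Z/III-2 un II-2×II-1: zz
Z/III-3 un II-2×II-1: zz
⇒ Z over [I-1,I-2,II-1,II-2,II-3,II-4,II-5,III-1,III-2,III-3]: 6 consistent

I-1 ∈ {Bb KK zz, Bb Kk zz, Bb kk zz}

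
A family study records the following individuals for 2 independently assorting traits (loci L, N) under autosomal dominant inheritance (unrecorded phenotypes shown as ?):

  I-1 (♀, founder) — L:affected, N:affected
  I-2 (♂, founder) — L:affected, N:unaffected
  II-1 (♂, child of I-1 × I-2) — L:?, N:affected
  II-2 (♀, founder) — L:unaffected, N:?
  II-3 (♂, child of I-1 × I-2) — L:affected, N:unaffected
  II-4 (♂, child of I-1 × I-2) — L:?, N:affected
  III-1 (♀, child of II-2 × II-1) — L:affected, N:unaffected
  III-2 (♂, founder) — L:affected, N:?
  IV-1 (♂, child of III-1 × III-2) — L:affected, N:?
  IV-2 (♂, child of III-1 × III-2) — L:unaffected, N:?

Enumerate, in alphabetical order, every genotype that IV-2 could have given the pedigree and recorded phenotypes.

L/I-1 aff ·: Ll|LL
L/I-2 aff ·: Ll|LL
L/II-1 ? I-1×I-2: Ll|LL
L/II-2 un ·: ll
L/II-3 aff I-1×I-2: Ll|LL
L/II-4 ? I-1×I-2: ll|Ll|LL
L/III-1 aff II-2×II-1: Ll
L/III-2 aff ·: Ll
L/IV-1 aff III-1×III-2: Ll|LL
L/IV-2 un III-1×III-2: ll
⇒ L over [I-1,I-2,II-1,II-2,II-3,II-4,III-1,III-2,IV-1,IV-2]: 58 consistent
N/I-1 aff ·: Nn
N/I-2 un ·: nn
N/II-1 aff I-1×I-2: Nn
N/II-2 ? ·: nn|Nn
N/II-3 un I-1×I-2: nn
N/II-4 aff I-1×I-2: Nn
N/III-1 un II-2×II-1: nn
N/III-2 ? ·: nn|Nn|NN
N/IV-1 ? III-1×III-2: nn|Nn
N/IV-2 ? III-1×III-2: nn|Nn
⇒ N over [I-1,I-2,II-1,II-2,II-3,II-4,III-1,III-2,IV-1,IV-2]: 12 consistent

IV-2 ∈ {ll Nn, ll nn}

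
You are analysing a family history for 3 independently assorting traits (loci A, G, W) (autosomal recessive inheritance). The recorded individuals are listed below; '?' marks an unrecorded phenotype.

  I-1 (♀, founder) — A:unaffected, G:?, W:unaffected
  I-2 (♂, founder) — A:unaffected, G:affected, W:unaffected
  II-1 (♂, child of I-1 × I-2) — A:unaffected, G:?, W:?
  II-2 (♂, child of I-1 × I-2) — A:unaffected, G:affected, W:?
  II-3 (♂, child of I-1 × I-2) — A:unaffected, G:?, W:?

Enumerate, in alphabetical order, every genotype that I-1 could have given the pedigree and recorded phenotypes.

A/I-1 un ·: AA|Aa
A/I-2 un ·: AA|Aa
A/II-1 un I-1×I-2: AA|Aa
A/II-2 un I-1×I-2: AA|Aa
A/II-3 un I-1×I-2: AA|Aa
⇒ A over [I-1,I-2,II-1,II-2,II-3]: 25 consistent
G/I-1 ? ·: Gg|gg
G/I-2 aff ·: gg
G/II-1 ? I-1×I-2: Gg|gg
G/II-2 aff I-1×I-2: gg
G/II-3 ? I-1×I-2: Gg|gg
⇒ G over [I-1,I-2,II-1,II-2,II-3]: 5 consistent
W/I-1 un ·: WW|Ww
W/I-2 un ·: WW|Ww
W/II-1 ? I-1×I-2: WW|Ww|ww
W/II-2 ? I-1×I-2: WW|Ww|ww
W/II-3 ? I-1×I-2: WW|Ww|ww
⇒ W over [I-1,I-2,II-1,II-2,II-3]: 44 consistent

I-1 ∈ {AA Gg WW, AA Gg Ww, AA gg WW, AA gg Ww, Aa Gg WW, Aa Gg Ww, Aa gg WW, Aa gg Ww}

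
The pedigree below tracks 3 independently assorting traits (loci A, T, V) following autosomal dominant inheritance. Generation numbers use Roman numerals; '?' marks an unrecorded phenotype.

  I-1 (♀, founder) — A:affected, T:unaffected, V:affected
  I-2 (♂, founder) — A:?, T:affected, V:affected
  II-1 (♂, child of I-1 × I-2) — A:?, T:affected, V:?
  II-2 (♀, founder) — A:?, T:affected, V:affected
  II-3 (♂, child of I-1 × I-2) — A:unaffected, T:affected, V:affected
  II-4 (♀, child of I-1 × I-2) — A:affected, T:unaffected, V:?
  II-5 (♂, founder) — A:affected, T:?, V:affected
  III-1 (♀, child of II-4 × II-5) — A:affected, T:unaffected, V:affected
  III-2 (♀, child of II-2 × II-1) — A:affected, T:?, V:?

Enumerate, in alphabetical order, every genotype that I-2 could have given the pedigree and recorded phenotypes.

I-2 ∈ {Aa Tt VV, Aa Tt Vv, aa Tt VV, aa Tt Vv}

A/I-1 aff ·: Aa
A/I-2 ? ·: aa|Aa
A/II-1 ? I-1×I-2: aa|Aa|AA
A/II-2 ? ·: aa|Aa|AA
A/II-3 un I-1×I-2: aa
A/II-4 aff I-1×I-2: Aa|AA
A/II-5 aff ·: Aa|AA
A/III-1 aff II-4×II-5: Aa|AA
A/III-2 aff II-2×II-1: Aa|AA
⇒ A over [I-1,I-2,II-1,II-2,II-3,II-4,II-5,III-1,III-2]: 105 consistent
T/I-1 un ·: tt
T/I-2 aff ·: Tt
T/II-1 aff I-1×I-2: Tt
T/II-2 aff ·: Tt|TT
T/II-3 aff I-1×I-2: Tt
T/II-4 un I-1×I-2: tt
T/II-5 ? ·: tt|Tt
T/III-1 un II-4×II-5: tt
T/III-2 ? II-2×II-1: tt|Tt|TT
⇒ T over [I-1,I-2,II-1,II-2,II-3,II-4,II-5,III-1,III-2]: 10 consistent
V/I-1 aff ·: Vv|VV
V/I-2 aff ·: Vv|VV
V/II-1 ? I-1×I-2: vv|Vv|VV
V/II-2 aff ·: Vv|VV
V/II-3 aff I-1×I-2: Vv|VV
V/II-4 ? I-1×I-2: vv|Vv|VV
V/II-5 aff ·: Vv|VV
V/III-1 aff II-4×II-5: Vv|VV
V/III-2 ? II-2×II-1: vv|Vv|VV
⇒ V over [I-1,I-2,II-1,II-2,II-3,II-4,II-5,III-1,III-2]: 431 consistent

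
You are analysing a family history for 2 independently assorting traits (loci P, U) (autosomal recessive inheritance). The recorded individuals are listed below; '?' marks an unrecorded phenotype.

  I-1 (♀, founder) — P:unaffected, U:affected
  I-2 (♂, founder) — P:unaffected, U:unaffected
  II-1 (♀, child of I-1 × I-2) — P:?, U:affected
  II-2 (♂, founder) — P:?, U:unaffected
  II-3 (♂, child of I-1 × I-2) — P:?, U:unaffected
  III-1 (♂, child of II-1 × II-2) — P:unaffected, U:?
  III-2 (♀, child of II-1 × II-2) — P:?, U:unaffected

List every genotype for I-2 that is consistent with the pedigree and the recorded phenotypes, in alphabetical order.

P/I-1 un ·: PP|Pp
P/I-2 un ·: PP|Pp
P/II-1 ? I-1×I-2: PP|Pp|pp
P/II-2 ? ·: PP|Pp|pp
P/II-3 ? I-1×I-2: PP|Pp|pp
P/III-1 un II-1×II-2: PP|Pp
P/III-2 ? II-1×II-2: PP|Pp|pp
⇒ P over [I-1,I-2,II-1,II-2,II-3,III-1,III-2]: 141 consistent
U/I-1 aff ·: uu
U/I-2 un ·: Uu
U/II-1 aff I-1×I-2: uu
U/II-2 un ·: UU|Uu
U/II-3 un I-1×I-2: Uu
U/III-1 ? II-1×II-2: Uu|uu
U/III-2 un II-1×II-2: Uu
⇒ U over [I-1,I-2,II-1,II-2,II-3,III-1,III-2]: 3 consistent

I-2 ∈ {PP Uu, Pp Uu}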